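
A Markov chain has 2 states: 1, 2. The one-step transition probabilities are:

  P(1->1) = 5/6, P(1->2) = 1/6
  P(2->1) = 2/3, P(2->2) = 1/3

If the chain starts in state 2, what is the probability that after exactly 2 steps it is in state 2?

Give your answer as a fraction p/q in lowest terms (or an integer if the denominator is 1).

Answer: 2/9

Derivation:
Computing P^2 by repeated multiplication:
P^1 =
  1: [5/6, 1/6]
  2: [2/3, 1/3]
P^2 =
  1: [29/36, 7/36]
  2: [7/9, 2/9]

(P^2)[2 -> 2] = 2/9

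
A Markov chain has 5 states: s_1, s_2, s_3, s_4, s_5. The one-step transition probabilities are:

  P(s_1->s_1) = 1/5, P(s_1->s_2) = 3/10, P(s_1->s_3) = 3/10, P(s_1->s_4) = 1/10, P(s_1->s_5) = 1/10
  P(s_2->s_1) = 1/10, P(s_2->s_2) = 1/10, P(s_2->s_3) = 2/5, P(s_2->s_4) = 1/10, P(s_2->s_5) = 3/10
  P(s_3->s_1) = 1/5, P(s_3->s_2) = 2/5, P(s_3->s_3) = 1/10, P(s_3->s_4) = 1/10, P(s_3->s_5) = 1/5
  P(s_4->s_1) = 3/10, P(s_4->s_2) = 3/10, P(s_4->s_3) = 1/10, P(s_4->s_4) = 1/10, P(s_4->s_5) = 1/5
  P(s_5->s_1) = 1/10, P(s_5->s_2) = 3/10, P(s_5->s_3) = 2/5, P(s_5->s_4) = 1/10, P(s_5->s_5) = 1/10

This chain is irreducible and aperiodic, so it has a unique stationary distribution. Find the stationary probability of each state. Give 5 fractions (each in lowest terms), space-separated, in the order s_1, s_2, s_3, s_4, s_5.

The stationary distribution satisfies pi = pi * P, i.e.:
  pi_s_1 = 1/5*pi_s_1 + 1/10*pi_s_2 + 1/5*pi_s_3 + 3/10*pi_s_4 + 1/10*pi_s_5
  pi_s_2 = 3/10*pi_s_1 + 1/10*pi_s_2 + 2/5*pi_s_3 + 3/10*pi_s_4 + 3/10*pi_s_5
  pi_s_3 = 3/10*pi_s_1 + 2/5*pi_s_2 + 1/10*pi_s_3 + 1/10*pi_s_4 + 2/5*pi_s_5
  pi_s_4 = 1/10*pi_s_1 + 1/10*pi_s_2 + 1/10*pi_s_3 + 1/10*pi_s_4 + 1/10*pi_s_5
  pi_s_5 = 1/10*pi_s_1 + 3/10*pi_s_2 + 1/5*pi_s_3 + 1/5*pi_s_4 + 1/10*pi_s_5
with normalization: pi_s_1 + pi_s_2 + pi_s_3 + pi_s_4 + pi_s_5 = 1.

Using the first 4 balance equations plus normalization, the linear system A*pi = b is:
  [-4/5, 1/10, 1/5, 3/10, 1/10] . pi = 0
  [3/10, -9/10, 2/5, 3/10, 3/10] . pi = 0
  [3/10, 2/5, -9/10, 1/10, 2/5] . pi = 0
  [1/10, 1/10, 1/10, -9/10, 1/10] . pi = 0
  [1, 1, 1, 1, 1] . pi = 1

Solving yields:
  pi_s_1 = 193/1180
  pi_s_2 = 1287/4720
  pi_s_3 = 321/1180
  pi_s_4 = 1/10
  pi_s_5 = 181/944

Verification (pi * P):
  193/1180*1/5 + 1287/4720*1/10 + 321/1180*1/5 + 1/10*3/10 + 181/944*1/10 = 193/1180 = pi_s_1  (ok)
  193/1180*3/10 + 1287/4720*1/10 + 321/1180*2/5 + 1/10*3/10 + 181/944*3/10 = 1287/4720 = pi_s_2  (ok)
  193/1180*3/10 + 1287/4720*2/5 + 321/1180*1/10 + 1/10*1/10 + 181/944*2/5 = 321/1180 = pi_s_3  (ok)
  193/1180*1/10 + 1287/4720*1/10 + 321/1180*1/10 + 1/10*1/10 + 181/944*1/10 = 1/10 = pi_s_4  (ok)
  193/1180*1/10 + 1287/4720*3/10 + 321/1180*1/5 + 1/10*1/5 + 181/944*1/10 = 181/944 = pi_s_5  (ok)

Answer: 193/1180 1287/4720 321/1180 1/10 181/944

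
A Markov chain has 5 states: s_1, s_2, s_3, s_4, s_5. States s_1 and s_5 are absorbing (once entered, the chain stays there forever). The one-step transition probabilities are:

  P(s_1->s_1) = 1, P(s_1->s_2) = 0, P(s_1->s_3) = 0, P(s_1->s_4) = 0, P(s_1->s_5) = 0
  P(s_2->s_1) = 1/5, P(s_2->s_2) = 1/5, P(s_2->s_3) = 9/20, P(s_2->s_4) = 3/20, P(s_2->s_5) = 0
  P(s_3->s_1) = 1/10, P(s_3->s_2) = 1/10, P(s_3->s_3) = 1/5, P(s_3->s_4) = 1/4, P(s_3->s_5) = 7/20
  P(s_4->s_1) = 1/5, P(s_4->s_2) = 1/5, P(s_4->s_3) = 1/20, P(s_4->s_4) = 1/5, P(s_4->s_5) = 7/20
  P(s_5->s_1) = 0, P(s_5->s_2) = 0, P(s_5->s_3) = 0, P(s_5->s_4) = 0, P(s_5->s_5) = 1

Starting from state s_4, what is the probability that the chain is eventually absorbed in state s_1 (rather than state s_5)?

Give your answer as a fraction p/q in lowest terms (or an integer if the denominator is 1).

Answer: 132/335

Derivation:
Let a_i = P(absorbed in s_1 | start in state i).
Boundary conditions: a_s_1 = 1, a_s_5 = 0.
For each transient state i, a_i = sum_j P(i->j) * a_j:
  a_s_2 = 1/5*a_s_1 + 1/5*a_s_2 + 9/20*a_s_3 + 3/20*a_s_4 + 0*a_s_5
  a_s_3 = 1/10*a_s_1 + 1/10*a_s_2 + 1/5*a_s_3 + 1/4*a_s_4 + 7/20*a_s_5
  a_s_4 = 1/5*a_s_1 + 1/5*a_s_2 + 1/20*a_s_3 + 1/5*a_s_4 + 7/20*a_s_5

Substituting a_s_1 = 1 and a_s_5 = 0, rearrange to (I - Q) a = r where r[i] = P(i -> s_1):
  [4/5, -9/20, -3/20] . (a_s_2, a_s_3, a_s_4) = 1/5
  [-1/10, 4/5, -1/4] . (a_s_2, a_s_3, a_s_4) = 1/10
  [-1/5, -1/20, 4/5] . (a_s_2, a_s_3, a_s_4) = 1/5

Solving yields:
  a_s_2 = 167/335
  a_s_3 = 104/335
  a_s_4 = 132/335

Starting state is s_4, so the absorption probability is a_s_4 = 132/335.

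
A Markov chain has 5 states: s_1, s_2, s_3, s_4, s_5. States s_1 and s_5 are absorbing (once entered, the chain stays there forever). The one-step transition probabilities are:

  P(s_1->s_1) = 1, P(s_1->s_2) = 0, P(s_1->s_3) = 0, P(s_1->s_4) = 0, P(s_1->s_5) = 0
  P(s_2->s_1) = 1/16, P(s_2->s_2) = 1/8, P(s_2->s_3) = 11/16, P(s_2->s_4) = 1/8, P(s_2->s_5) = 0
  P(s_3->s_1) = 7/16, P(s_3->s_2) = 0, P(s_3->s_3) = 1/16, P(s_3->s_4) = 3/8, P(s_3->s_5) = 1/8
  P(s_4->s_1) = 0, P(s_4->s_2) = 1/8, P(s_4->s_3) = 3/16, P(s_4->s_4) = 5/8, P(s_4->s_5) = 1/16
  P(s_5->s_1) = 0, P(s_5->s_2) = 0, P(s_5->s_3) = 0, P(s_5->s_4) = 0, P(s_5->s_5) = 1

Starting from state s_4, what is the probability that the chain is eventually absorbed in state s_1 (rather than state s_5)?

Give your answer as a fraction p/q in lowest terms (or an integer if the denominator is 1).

Let a_i = P(absorbed in s_1 | start in state i).
Boundary conditions: a_s_1 = 1, a_s_5 = 0.
For each transient state i, a_i = sum_j P(i->j) * a_j:
  a_s_2 = 1/16*a_s_1 + 1/8*a_s_2 + 11/16*a_s_3 + 1/8*a_s_4 + 0*a_s_5
  a_s_3 = 7/16*a_s_1 + 0*a_s_2 + 1/16*a_s_3 + 3/8*a_s_4 + 1/8*a_s_5
  a_s_4 = 0*a_s_1 + 1/8*a_s_2 + 3/16*a_s_3 + 5/8*a_s_4 + 1/16*a_s_5

Substituting a_s_1 = 1 and a_s_5 = 0, rearrange to (I - Q) a = r where r[i] = P(i -> s_1):
  [7/8, -11/16, -1/8] . (a_s_2, a_s_3, a_s_4) = 1/16
  [0, 15/16, -3/8] . (a_s_2, a_s_3, a_s_4) = 7/16
  [-1/8, -3/16, 3/8] . (a_s_2, a_s_3, a_s_4) = 0

Solving yields:
  a_s_2 = 12/17
  a_s_3 = 143/204
  a_s_4 = 239/408

Starting state is s_4, so the absorption probability is a_s_4 = 239/408.

Answer: 239/408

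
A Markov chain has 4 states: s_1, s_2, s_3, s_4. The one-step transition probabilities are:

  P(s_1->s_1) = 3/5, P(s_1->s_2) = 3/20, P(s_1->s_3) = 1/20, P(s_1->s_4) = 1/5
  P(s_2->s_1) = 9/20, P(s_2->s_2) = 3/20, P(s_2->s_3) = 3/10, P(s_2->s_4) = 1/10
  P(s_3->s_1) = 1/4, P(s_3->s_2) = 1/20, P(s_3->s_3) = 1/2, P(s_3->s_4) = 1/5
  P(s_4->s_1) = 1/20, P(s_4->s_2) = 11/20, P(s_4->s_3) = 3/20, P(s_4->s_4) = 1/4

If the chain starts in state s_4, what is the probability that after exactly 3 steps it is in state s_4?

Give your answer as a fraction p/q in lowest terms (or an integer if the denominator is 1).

Computing P^3 by repeated multiplication:
P^1 =
  s_1: [3/5, 3/20, 1/20, 1/5]
  s_2: [9/20, 3/20, 3/10, 1/10]
  s_3: [1/4, 1/20, 1/2, 1/5]
  s_4: [1/20, 11/20, 3/20, 1/4]
P^2 =
  s_1: [9/20, 9/40, 13/100, 39/200]
  s_2: [167/400, 4/25, 93/400, 19/100]
  s_3: [123/400, 9/50, 123/400, 41/200]
  s_4: [131/400, 47/200, 7/25, 63/400]
P^3 =
  s_1: [827/2000, 43/200, 737/4000, 749/4000]
  s_2: [3121/8000, 811/4000, 1709/8000, 387/2000]
  s_3: [2821/8000, 161/800, 2031/8000, 769/4000]
  s_4: [3041/8000, 37/200, 501/2000, 59/320]

(P^3)[s_4 -> s_4] = 59/320

Answer: 59/320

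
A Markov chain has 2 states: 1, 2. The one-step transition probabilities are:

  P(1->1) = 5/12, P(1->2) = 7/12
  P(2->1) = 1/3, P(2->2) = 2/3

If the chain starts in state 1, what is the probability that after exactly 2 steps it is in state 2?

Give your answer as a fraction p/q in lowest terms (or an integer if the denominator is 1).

Computing P^2 by repeated multiplication:
P^1 =
  1: [5/12, 7/12]
  2: [1/3, 2/3]
P^2 =
  1: [53/144, 91/144]
  2: [13/36, 23/36]

(P^2)[1 -> 2] = 91/144

Answer: 91/144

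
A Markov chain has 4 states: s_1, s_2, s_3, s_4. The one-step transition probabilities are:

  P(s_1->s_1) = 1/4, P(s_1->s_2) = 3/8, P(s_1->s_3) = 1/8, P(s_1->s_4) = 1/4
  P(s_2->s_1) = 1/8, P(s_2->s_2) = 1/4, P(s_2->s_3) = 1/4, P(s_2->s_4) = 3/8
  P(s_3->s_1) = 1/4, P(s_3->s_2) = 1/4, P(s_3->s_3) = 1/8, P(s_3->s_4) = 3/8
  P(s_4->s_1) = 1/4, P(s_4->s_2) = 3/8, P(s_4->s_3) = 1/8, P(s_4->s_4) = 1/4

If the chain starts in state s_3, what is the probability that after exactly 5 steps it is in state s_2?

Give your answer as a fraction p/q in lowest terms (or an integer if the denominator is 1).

Computing P^5 by repeated multiplication:
P^1 =
  s_1: [1/4, 3/8, 1/8, 1/4]
  s_2: [1/8, 1/4, 1/4, 3/8]
  s_3: [1/4, 1/4, 1/8, 3/8]
  s_4: [1/4, 3/8, 1/8, 1/4]
P^2 =
  s_1: [13/64, 5/16, 11/64, 5/16]
  s_2: [7/32, 5/16, 5/32, 5/16]
  s_3: [7/32, 21/64, 5/32, 19/64]
  s_4: [13/64, 5/16, 11/64, 5/16]
P^3 =
  s_1: [27/128, 161/512, 21/128, 159/512]
  s_2: [27/128, 81/256, 21/128, 79/256]
  s_3: [107/512, 161/512, 85/512, 159/512]
  s_4: [27/128, 161/512, 21/128, 159/512]
P^4 =
  s_1: [863/4096, 1291/4096, 673/4096, 1269/4096]
  s_2: [431/2048, 645/2048, 337/2048, 635/2048]
  s_3: [863/4096, 645/2048, 673/4096, 635/2048]
  s_4: [863/4096, 1291/4096, 673/4096, 1269/4096]
P^5 =
  s_1: [6901/32768, 2581/8192, 5387/32768, 2539/8192]
  s_2: [3451/16384, 2581/8192, 2693/16384, 2539/8192]
  s_3: [3451/16384, 10325/32768, 2693/16384, 10155/32768]
  s_4: [6901/32768, 2581/8192, 5387/32768, 2539/8192]

(P^5)[s_3 -> s_2] = 10325/32768

Answer: 10325/32768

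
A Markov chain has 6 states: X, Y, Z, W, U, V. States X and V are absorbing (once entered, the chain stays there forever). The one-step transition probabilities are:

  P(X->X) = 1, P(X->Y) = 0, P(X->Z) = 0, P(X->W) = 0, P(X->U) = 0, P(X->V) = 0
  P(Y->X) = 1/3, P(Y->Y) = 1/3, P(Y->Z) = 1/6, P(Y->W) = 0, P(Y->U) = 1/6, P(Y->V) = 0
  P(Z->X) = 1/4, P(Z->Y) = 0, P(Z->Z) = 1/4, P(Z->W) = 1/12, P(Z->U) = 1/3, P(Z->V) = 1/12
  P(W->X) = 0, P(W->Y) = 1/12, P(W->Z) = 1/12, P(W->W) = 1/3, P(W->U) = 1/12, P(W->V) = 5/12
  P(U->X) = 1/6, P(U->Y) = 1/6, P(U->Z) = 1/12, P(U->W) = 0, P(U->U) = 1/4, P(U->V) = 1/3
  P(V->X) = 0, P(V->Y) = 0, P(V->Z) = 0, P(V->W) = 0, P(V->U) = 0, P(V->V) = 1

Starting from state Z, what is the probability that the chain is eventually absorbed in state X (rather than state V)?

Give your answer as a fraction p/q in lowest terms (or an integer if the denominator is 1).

Let a_i = P(absorbed in X | start in state i).
Boundary conditions: a_X = 1, a_V = 0.
For each transient state i, a_i = sum_j P(i->j) * a_j:
  a_Y = 1/3*a_X + 1/3*a_Y + 1/6*a_Z + 0*a_W + 1/6*a_U + 0*a_V
  a_Z = 1/4*a_X + 0*a_Y + 1/4*a_Z + 1/12*a_W + 1/3*a_U + 1/12*a_V
  a_W = 0*a_X + 1/12*a_Y + 1/12*a_Z + 1/3*a_W + 1/12*a_U + 5/12*a_V
  a_U = 1/6*a_X + 1/6*a_Y + 1/12*a_Z + 0*a_W + 1/4*a_U + 1/3*a_V

Substituting a_X = 1 and a_V = 0, rearrange to (I - Q) a = r where r[i] = P(i -> X):
  [2/3, -1/6, 0, -1/6] . (a_Y, a_Z, a_W, a_U) = 1/3
  [0, 3/4, -1/12, -1/3] . (a_Y, a_Z, a_W, a_U) = 1/4
  [-1/12, -1/12, 2/3, -1/12] . (a_Y, a_Z, a_W, a_U) = 0
  [-1/6, -1/12, 0, 3/4] . (a_Y, a_Z, a_W, a_U) = 1/6

Solving yields:
  a_Y = 830/1103
  a_Z = 616/1103
  a_W = 243/1103
  a_U = 498/1103

Starting state is Z, so the absorption probability is a_Z = 616/1103.

Answer: 616/1103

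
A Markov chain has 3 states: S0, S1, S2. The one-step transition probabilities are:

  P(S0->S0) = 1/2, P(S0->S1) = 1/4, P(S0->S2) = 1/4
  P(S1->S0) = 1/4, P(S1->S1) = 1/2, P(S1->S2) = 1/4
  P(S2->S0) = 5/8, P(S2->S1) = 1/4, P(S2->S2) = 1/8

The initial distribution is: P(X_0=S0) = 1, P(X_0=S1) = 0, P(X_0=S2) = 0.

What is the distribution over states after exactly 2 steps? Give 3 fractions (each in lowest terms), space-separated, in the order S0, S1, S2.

Propagating the distribution step by step (d_{t+1} = d_t * P):
d_0 = (S0=1, S1=0, S2=0)
  d_1[S0] = 1*1/2 + 0*1/4 + 0*5/8 = 1/2
  d_1[S1] = 1*1/4 + 0*1/2 + 0*1/4 = 1/4
  d_1[S2] = 1*1/4 + 0*1/4 + 0*1/8 = 1/4
d_1 = (S0=1/2, S1=1/4, S2=1/4)
  d_2[S0] = 1/2*1/2 + 1/4*1/4 + 1/4*5/8 = 15/32
  d_2[S1] = 1/2*1/4 + 1/4*1/2 + 1/4*1/4 = 5/16
  d_2[S2] = 1/2*1/4 + 1/4*1/4 + 1/4*1/8 = 7/32
d_2 = (S0=15/32, S1=5/16, S2=7/32)

Answer: 15/32 5/16 7/32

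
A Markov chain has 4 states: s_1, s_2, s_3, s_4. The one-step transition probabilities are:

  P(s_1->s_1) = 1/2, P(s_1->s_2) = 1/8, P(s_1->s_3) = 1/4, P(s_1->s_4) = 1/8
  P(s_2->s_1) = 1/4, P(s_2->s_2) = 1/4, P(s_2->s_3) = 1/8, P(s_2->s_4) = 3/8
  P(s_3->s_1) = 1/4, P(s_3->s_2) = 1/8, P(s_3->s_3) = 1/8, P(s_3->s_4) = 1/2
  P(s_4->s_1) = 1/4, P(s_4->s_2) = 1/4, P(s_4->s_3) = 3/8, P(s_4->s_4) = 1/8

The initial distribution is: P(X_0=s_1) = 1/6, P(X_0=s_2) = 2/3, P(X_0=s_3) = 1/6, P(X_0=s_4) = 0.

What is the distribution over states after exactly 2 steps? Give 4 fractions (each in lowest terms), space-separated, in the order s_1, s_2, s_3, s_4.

Propagating the distribution step by step (d_{t+1} = d_t * P):
d_0 = (s_1=1/6, s_2=2/3, s_3=1/6, s_4=0)
  d_1[s_1] = 1/6*1/2 + 2/3*1/4 + 1/6*1/4 + 0*1/4 = 7/24
  d_1[s_2] = 1/6*1/8 + 2/3*1/4 + 1/6*1/8 + 0*1/4 = 5/24
  d_1[s_3] = 1/6*1/4 + 2/3*1/8 + 1/6*1/8 + 0*3/8 = 7/48
  d_1[s_4] = 1/6*1/8 + 2/3*3/8 + 1/6*1/2 + 0*1/8 = 17/48
d_1 = (s_1=7/24, s_2=5/24, s_3=7/48, s_4=17/48)
  d_2[s_1] = 7/24*1/2 + 5/24*1/4 + 7/48*1/4 + 17/48*1/4 = 31/96
  d_2[s_2] = 7/24*1/8 + 5/24*1/4 + 7/48*1/8 + 17/48*1/4 = 25/128
  d_2[s_3] = 7/24*1/4 + 5/24*1/8 + 7/48*1/8 + 17/48*3/8 = 1/4
  d_2[s_4] = 7/24*1/8 + 5/24*3/8 + 7/48*1/2 + 17/48*1/8 = 89/384
d_2 = (s_1=31/96, s_2=25/128, s_3=1/4, s_4=89/384)

Answer: 31/96 25/128 1/4 89/384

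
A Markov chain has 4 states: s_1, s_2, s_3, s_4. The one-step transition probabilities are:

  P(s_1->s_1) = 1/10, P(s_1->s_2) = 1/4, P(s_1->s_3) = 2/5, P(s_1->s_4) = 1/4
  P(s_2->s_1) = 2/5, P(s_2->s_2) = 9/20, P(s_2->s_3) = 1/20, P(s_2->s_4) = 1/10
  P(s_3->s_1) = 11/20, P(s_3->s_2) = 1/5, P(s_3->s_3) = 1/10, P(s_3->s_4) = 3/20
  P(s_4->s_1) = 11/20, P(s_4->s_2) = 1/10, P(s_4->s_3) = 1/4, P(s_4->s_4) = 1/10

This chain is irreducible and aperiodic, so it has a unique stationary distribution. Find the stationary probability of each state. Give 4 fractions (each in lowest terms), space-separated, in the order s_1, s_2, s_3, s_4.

The stationary distribution satisfies pi = pi * P, i.e.:
  pi_s_1 = 1/10*pi_s_1 + 2/5*pi_s_2 + 11/20*pi_s_3 + 11/20*pi_s_4
  pi_s_2 = 1/4*pi_s_1 + 9/20*pi_s_2 + 1/5*pi_s_3 + 1/10*pi_s_4
  pi_s_3 = 2/5*pi_s_1 + 1/20*pi_s_2 + 1/10*pi_s_3 + 1/4*pi_s_4
  pi_s_4 = 1/4*pi_s_1 + 1/10*pi_s_2 + 3/20*pi_s_3 + 1/10*pi_s_4
with normalization: pi_s_1 + pi_s_2 + pi_s_3 + pi_s_4 = 1.

Using the first 3 balance equations plus normalization, the linear system A*pi = b is:
  [-9/10, 2/5, 11/20, 11/20] . pi = 0
  [1/4, -11/20, 1/5, 1/10] . pi = 0
  [2/5, 1/20, -9/10, 1/4] . pi = 0
  [1, 1, 1, 1] . pi = 1

Solving yields:
  pi_s_1 = 3209/9128
  pi_s_2 = 2449/9128
  pi_s_3 = 1977/9128
  pi_s_4 = 1493/9128

Verification (pi * P):
  3209/9128*1/10 + 2449/9128*2/5 + 1977/9128*11/20 + 1493/9128*11/20 = 3209/9128 = pi_s_1  (ok)
  3209/9128*1/4 + 2449/9128*9/20 + 1977/9128*1/5 + 1493/9128*1/10 = 2449/9128 = pi_s_2  (ok)
  3209/9128*2/5 + 2449/9128*1/20 + 1977/9128*1/10 + 1493/9128*1/4 = 1977/9128 = pi_s_3  (ok)
  3209/9128*1/4 + 2449/9128*1/10 + 1977/9128*3/20 + 1493/9128*1/10 = 1493/9128 = pi_s_4  (ok)

Answer: 3209/9128 2449/9128 1977/9128 1493/9128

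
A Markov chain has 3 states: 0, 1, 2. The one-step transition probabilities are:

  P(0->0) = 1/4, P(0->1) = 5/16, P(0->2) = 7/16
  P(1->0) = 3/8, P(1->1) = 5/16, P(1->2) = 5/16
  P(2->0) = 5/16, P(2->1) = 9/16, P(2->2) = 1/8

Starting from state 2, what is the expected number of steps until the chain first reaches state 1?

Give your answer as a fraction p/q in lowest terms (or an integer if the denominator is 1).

Answer: 272/133

Derivation:
Let h_i = expected steps to first reach 1 from state i.
Boundary: h_1 = 0.
First-step equations for the other states:
  h_0 = 1 + 1/4*h_0 + 5/16*h_1 + 7/16*h_2
  h_2 = 1 + 5/16*h_0 + 9/16*h_1 + 1/8*h_2

Substituting h_1 = 0 and rearranging gives the linear system (I - Q) h = 1:
  [3/4, -7/16] . (h_0, h_2) = 1
  [-5/16, 7/8] . (h_0, h_2) = 1

Solving yields:
  h_0 = 48/19
  h_2 = 272/133

Starting state is 2, so the expected hitting time is h_2 = 272/133.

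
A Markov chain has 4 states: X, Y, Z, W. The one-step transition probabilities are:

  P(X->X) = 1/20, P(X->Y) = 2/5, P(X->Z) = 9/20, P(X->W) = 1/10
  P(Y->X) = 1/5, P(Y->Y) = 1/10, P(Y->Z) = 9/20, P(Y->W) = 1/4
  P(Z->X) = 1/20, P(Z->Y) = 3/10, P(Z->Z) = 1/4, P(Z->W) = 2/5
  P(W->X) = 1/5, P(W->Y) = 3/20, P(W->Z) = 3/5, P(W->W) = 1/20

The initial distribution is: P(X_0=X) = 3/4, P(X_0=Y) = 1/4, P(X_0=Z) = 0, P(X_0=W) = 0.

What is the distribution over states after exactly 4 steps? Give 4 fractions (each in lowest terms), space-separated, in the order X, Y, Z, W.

Propagating the distribution step by step (d_{t+1} = d_t * P):
d_0 = (X=3/4, Y=1/4, Z=0, W=0)
  d_1[X] = 3/4*1/20 + 1/4*1/5 + 0*1/20 + 0*1/5 = 7/80
  d_1[Y] = 3/4*2/5 + 1/4*1/10 + 0*3/10 + 0*3/20 = 13/40
  d_1[Z] = 3/4*9/20 + 1/4*9/20 + 0*1/4 + 0*3/5 = 9/20
  d_1[W] = 3/4*1/10 + 1/4*1/4 + 0*2/5 + 0*1/20 = 11/80
d_1 = (X=7/80, Y=13/40, Z=9/20, W=11/80)
  d_2[X] = 7/80*1/20 + 13/40*1/5 + 9/20*1/20 + 11/80*1/5 = 191/1600
  d_2[Y] = 7/80*2/5 + 13/40*1/10 + 9/20*3/10 + 11/80*3/20 = 357/1600
  d_2[Z] = 7/80*9/20 + 13/40*9/20 + 9/20*1/4 + 11/80*3/5 = 609/1600
  d_2[W] = 7/80*1/10 + 13/40*1/4 + 9/20*2/5 + 11/80*1/20 = 443/1600
d_2 = (X=191/1600, Y=357/1600, Z=609/1600, W=443/1600)
  d_3[X] = 191/1600*1/20 + 357/1600*1/5 + 609/1600*1/20 + 443/1600*1/5 = 1/8
  d_3[Y] = 191/1600*2/5 + 357/1600*1/10 + 609/1600*3/10 + 443/1600*3/20 = 289/1280
  d_3[Z] = 191/1600*9/20 + 357/1600*9/20 + 609/1600*1/4 + 443/1600*3/5 = 13293/32000
  d_3[W] = 191/1600*1/10 + 357/1600*1/4 + 609/1600*2/5 + 443/1600*1/20 = 3741/16000
d_3 = (X=1/8, Y=289/1280, Z=13293/32000, W=3741/16000)
  d_4[X] = 1/8*1/20 + 289/1280*1/5 + 13293/32000*1/20 + 3741/16000*1/5 = 76121/640000
  d_4[Y] = 1/8*2/5 + 289/1280*1/10 + 13293/32000*3/10 + 3741/16000*3/20 = 74327/320000
  d_4[Z] = 1/8*9/20 + 289/1280*9/20 + 13293/32000*1/4 + 3741/16000*3/5 = 128637/320000
  d_4[W] = 1/8*1/10 + 289/1280*1/4 + 13293/32000*2/5 + 3741/16000*1/20 = 157951/640000
d_4 = (X=76121/640000, Y=74327/320000, Z=128637/320000, W=157951/640000)

Answer: 76121/640000 74327/320000 128637/320000 157951/640000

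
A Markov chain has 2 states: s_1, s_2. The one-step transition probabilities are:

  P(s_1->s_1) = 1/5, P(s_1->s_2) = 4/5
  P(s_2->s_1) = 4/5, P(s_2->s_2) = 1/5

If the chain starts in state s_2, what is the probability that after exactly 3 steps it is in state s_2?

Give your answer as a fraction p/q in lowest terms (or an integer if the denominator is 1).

Computing P^3 by repeated multiplication:
P^1 =
  s_1: [1/5, 4/5]
  s_2: [4/5, 1/5]
P^2 =
  s_1: [17/25, 8/25]
  s_2: [8/25, 17/25]
P^3 =
  s_1: [49/125, 76/125]
  s_2: [76/125, 49/125]

(P^3)[s_2 -> s_2] = 49/125

Answer: 49/125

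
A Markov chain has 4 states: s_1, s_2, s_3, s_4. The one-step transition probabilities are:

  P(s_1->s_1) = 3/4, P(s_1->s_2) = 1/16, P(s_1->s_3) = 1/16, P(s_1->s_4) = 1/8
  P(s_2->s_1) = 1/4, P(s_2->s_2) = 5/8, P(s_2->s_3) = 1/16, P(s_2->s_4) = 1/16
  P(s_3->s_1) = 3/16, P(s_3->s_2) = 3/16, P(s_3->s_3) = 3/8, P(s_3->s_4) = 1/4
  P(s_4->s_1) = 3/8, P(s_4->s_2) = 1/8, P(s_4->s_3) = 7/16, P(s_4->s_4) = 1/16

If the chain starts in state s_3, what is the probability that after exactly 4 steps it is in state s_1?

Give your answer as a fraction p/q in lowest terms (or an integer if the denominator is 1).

Computing P^4 by repeated multiplication:
P^1 =
  s_1: [3/4, 1/16, 1/16, 1/8]
  s_2: [1/4, 5/8, 1/16, 1/16]
  s_3: [3/16, 3/16, 3/8, 1/4]
  s_4: [3/8, 1/8, 7/16, 1/16]
P^2 =
  s_1: [163/256, 29/256, 33/256, 31/256]
  s_2: [97/256, 109/256, 27/256, 23/256]
  s_3: [45/128, 59/256, 35/128, 37/256]
  s_4: [107/256, 49/256, 57/256, 43/256]
P^3 =
  s_1: [2357/4096, 307/2048, 607/4096, 259/2048]
  s_2: [1819/4096, 657/2048, 529/4096, 217/2048]
  s_3: [437/1024, 241/1024, 207/1024, 139/1024]
  s_4: [1909/4096, 427/2048, 799/4096, 267/2048]
P^4 =
  s_1: [35669/65536, 5677/32768, 10239/65536, 4137/32768]
  s_2: [31275/65536, 8707/32768, 9345/65536, 3751/32768]
  s_3: [7663/16384, 1873/8192, 2893/16384, 1041/8192]
  s_4: [31925/65536, 6957/32768, 11295/65536, 4201/32768]

(P^4)[s_3 -> s_1] = 7663/16384

Answer: 7663/16384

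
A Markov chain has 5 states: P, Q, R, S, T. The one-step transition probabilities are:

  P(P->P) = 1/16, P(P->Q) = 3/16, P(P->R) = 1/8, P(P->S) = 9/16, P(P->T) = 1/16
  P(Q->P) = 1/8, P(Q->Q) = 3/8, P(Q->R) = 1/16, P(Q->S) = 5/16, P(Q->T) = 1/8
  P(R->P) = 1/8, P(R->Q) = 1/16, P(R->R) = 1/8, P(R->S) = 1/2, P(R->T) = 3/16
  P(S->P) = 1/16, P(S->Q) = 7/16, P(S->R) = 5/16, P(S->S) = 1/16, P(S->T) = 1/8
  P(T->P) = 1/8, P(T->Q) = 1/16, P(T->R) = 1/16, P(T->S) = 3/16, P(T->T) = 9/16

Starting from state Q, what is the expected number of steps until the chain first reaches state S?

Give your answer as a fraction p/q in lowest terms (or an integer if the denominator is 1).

Let h_i = expected steps to first reach S from state i.
Boundary: h_S = 0.
First-step equations for the other states:
  h_P = 1 + 1/16*h_P + 3/16*h_Q + 1/8*h_R + 9/16*h_S + 1/16*h_T
  h_Q = 1 + 1/8*h_P + 3/8*h_Q + 1/16*h_R + 5/16*h_S + 1/8*h_T
  h_R = 1 + 1/8*h_P + 1/16*h_Q + 1/8*h_R + 1/2*h_S + 3/16*h_T
  h_T = 1 + 1/8*h_P + 1/16*h_Q + 1/16*h_R + 3/16*h_S + 9/16*h_T

Substituting h_S = 0 and rearranging gives the linear system (I - Q) h = 1:
  [15/16, -3/16, -1/8, -1/16] . (h_P, h_Q, h_R, h_T) = 1
  [-1/8, 5/8, -1/16, -1/8] . (h_P, h_Q, h_R, h_T) = 1
  [-1/8, -1/16, 7/8, -3/16] . (h_P, h_Q, h_R, h_T) = 1
  [-1/8, -1/16, -1/16, 7/16] . (h_P, h_Q, h_R, h_T) = 1

Solving yields:
  h_P = 160/71
  h_Q = 216/71
  h_R = 176/71
  h_T = 264/71

Starting state is Q, so the expected hitting time is h_Q = 216/71.

Answer: 216/71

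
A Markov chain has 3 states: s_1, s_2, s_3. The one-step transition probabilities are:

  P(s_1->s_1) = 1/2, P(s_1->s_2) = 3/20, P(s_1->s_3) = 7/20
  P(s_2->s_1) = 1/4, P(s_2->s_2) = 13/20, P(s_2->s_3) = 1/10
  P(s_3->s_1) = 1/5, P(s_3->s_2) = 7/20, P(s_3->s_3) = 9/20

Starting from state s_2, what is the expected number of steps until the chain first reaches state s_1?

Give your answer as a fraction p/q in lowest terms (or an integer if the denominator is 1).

Let h_i = expected steps to first reach s_1 from state i.
Boundary: h_s_1 = 0.
First-step equations for the other states:
  h_s_2 = 1 + 1/4*h_s_1 + 13/20*h_s_2 + 1/10*h_s_3
  h_s_3 = 1 + 1/5*h_s_1 + 7/20*h_s_2 + 9/20*h_s_3

Substituting h_s_1 = 0 and rearranging gives the linear system (I - Q) h = 1:
  [7/20, -1/10] . (h_s_2, h_s_3) = 1
  [-7/20, 11/20] . (h_s_2, h_s_3) = 1

Solving yields:
  h_s_2 = 260/63
  h_s_3 = 40/9

Starting state is s_2, so the expected hitting time is h_s_2 = 260/63.

Answer: 260/63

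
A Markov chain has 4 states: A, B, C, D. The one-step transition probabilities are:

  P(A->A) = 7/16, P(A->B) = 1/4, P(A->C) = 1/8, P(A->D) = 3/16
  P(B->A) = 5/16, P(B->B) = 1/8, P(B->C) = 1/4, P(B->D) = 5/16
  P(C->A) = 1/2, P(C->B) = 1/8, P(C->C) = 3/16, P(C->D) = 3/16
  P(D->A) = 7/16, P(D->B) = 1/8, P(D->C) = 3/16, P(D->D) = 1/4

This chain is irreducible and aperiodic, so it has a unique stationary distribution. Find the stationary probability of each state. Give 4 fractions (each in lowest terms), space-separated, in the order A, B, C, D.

Answer: 889/2087 372/2087 359/2087 467/2087

Derivation:
The stationary distribution satisfies pi = pi * P, i.e.:
  pi_A = 7/16*pi_A + 5/16*pi_B + 1/2*pi_C + 7/16*pi_D
  pi_B = 1/4*pi_A + 1/8*pi_B + 1/8*pi_C + 1/8*pi_D
  pi_C = 1/8*pi_A + 1/4*pi_B + 3/16*pi_C + 3/16*pi_D
  pi_D = 3/16*pi_A + 5/16*pi_B + 3/16*pi_C + 1/4*pi_D
with normalization: pi_A + pi_B + pi_C + pi_D = 1.

Using the first 3 balance equations plus normalization, the linear system A*pi = b is:
  [-9/16, 5/16, 1/2, 7/16] . pi = 0
  [1/4, -7/8, 1/8, 1/8] . pi = 0
  [1/8, 1/4, -13/16, 3/16] . pi = 0
  [1, 1, 1, 1] . pi = 1

Solving yields:
  pi_A = 889/2087
  pi_B = 372/2087
  pi_C = 359/2087
  pi_D = 467/2087

Verification (pi * P):
  889/2087*7/16 + 372/2087*5/16 + 359/2087*1/2 + 467/2087*7/16 = 889/2087 = pi_A  (ok)
  889/2087*1/4 + 372/2087*1/8 + 359/2087*1/8 + 467/2087*1/8 = 372/2087 = pi_B  (ok)
  889/2087*1/8 + 372/2087*1/4 + 359/2087*3/16 + 467/2087*3/16 = 359/2087 = pi_C  (ok)
  889/2087*3/16 + 372/2087*5/16 + 359/2087*3/16 + 467/2087*1/4 = 467/2087 = pi_D  (ok)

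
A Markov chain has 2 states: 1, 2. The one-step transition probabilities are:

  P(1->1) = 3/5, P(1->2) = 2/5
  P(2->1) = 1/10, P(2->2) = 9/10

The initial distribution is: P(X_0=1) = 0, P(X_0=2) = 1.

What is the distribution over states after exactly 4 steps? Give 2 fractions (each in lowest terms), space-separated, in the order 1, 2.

Answer: 3/16 13/16

Derivation:
Propagating the distribution step by step (d_{t+1} = d_t * P):
d_0 = (1=0, 2=1)
  d_1[1] = 0*3/5 + 1*1/10 = 1/10
  d_1[2] = 0*2/5 + 1*9/10 = 9/10
d_1 = (1=1/10, 2=9/10)
  d_2[1] = 1/10*3/5 + 9/10*1/10 = 3/20
  d_2[2] = 1/10*2/5 + 9/10*9/10 = 17/20
d_2 = (1=3/20, 2=17/20)
  d_3[1] = 3/20*3/5 + 17/20*1/10 = 7/40
  d_3[2] = 3/20*2/5 + 17/20*9/10 = 33/40
d_3 = (1=7/40, 2=33/40)
  d_4[1] = 7/40*3/5 + 33/40*1/10 = 3/16
  d_4[2] = 7/40*2/5 + 33/40*9/10 = 13/16
d_4 = (1=3/16, 2=13/16)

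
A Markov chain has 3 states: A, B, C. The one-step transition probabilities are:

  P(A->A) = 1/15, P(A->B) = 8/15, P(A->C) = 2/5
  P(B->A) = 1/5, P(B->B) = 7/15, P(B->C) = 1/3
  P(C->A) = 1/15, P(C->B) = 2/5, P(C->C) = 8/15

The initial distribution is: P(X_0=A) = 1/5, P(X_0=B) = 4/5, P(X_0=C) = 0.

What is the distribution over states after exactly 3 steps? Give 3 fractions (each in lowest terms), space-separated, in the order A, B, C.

Propagating the distribution step by step (d_{t+1} = d_t * P):
d_0 = (A=1/5, B=4/5, C=0)
  d_1[A] = 1/5*1/15 + 4/5*1/5 + 0*1/15 = 13/75
  d_1[B] = 1/5*8/15 + 4/5*7/15 + 0*2/5 = 12/25
  d_1[C] = 1/5*2/5 + 4/5*1/3 + 0*8/15 = 26/75
d_1 = (A=13/75, B=12/25, C=26/75)
  d_2[A] = 13/75*1/15 + 12/25*1/5 + 26/75*1/15 = 49/375
  d_2[B] = 13/75*8/15 + 12/25*7/15 + 26/75*2/5 = 512/1125
  d_2[C] = 13/75*2/5 + 12/25*1/3 + 26/75*8/15 = 466/1125
d_2 = (A=49/375, B=512/1125, C=466/1125)
  d_3[A] = 49/375*1/15 + 512/1125*1/5 + 466/1125*1/15 = 2149/16875
  d_3[B] = 49/375*8/15 + 512/1125*7/15 + 466/1125*2/5 = 7556/16875
  d_3[C] = 49/375*2/5 + 512/1125*1/3 + 466/1125*8/15 = 478/1125
d_3 = (A=2149/16875, B=7556/16875, C=478/1125)

Answer: 2149/16875 7556/16875 478/1125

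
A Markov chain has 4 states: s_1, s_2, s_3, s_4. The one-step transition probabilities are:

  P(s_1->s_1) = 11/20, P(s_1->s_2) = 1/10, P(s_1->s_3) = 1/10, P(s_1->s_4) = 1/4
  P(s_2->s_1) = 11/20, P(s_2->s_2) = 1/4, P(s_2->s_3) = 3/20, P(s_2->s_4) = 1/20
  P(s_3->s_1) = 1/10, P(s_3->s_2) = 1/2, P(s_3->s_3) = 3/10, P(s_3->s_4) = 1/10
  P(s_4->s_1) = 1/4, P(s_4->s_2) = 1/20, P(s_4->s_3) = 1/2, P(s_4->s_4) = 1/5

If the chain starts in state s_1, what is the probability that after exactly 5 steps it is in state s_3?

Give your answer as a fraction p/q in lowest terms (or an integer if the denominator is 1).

Computing P^5 by repeated multiplication:
P^1 =
  s_1: [11/20, 1/10, 1/10, 1/4]
  s_2: [11/20, 1/4, 3/20, 1/20]
  s_3: [1/10, 1/2, 3/10, 1/10]
  s_4: [1/4, 1/20, 1/2, 1/5]
P^2 =
  s_1: [43/100, 57/400, 9/40, 81/400]
  s_2: [187/400, 39/200, 13/80, 7/40]
  s_3: [77/200, 29/100, 9/40, 1/10]
  s_4: [53/200, 119/400, 113/400, 31/200]
P^3 =
  s_1: [97/250, 161/800, 373/1600, 1421/8000]
  s_2: [679/1600, 371/2000, 849/4000, 1423/8000]
  s_3: [67/160, 457/2000, 399/2000, 613/4000]
  s_4: [3011/8000, 1999/8000, 1867/8000, 1123/8000]
P^4 =
  s_1: [62689/160000, 34329/160000, 18219/80000, 1659/10000]
  s_2: [3209/8000, 32613/160000, 1783/8000, 27547/160000]
  s_3: [1657/4000, 16513/80000, 1701/8000, 13337/80000]
  s_4: [64459/160000, 3581/16000, 34451/160000, 79/500]
P^5 =
  s_1: [636397/1600000, 687947/3200000, 712433/3200000, 263413/1600000]
  s_2: [636889/1600000, 168893/800000, 715629/3200000, 535021/3200000]
  s_3: [80861/200000, 166141/800000, 351249/1600000, 269581/1600000]
  s_4: [1298261/3200000, 338879/1600000, 347927/1600000, 528127/3200000]

(P^5)[s_1 -> s_3] = 712433/3200000

Answer: 712433/3200000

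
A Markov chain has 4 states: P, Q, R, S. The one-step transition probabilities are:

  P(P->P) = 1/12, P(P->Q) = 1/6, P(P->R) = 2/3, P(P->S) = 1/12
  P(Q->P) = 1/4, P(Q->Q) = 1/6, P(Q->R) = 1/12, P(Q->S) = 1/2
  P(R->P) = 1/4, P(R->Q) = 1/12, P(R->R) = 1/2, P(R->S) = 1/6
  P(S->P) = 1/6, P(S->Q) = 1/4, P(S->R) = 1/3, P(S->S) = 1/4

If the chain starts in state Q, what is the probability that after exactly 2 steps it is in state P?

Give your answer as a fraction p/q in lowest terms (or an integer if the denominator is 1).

Computing P^2 by repeated multiplication:
P^1 =
  P: [1/12, 1/6, 2/3, 1/12]
  Q: [1/4, 1/6, 1/12, 1/2]
  R: [1/4, 1/12, 1/2, 1/6]
  S: [1/6, 1/4, 1/3, 1/4]
P^2 =
  P: [11/48, 17/144, 31/72, 2/9]
  Q: [1/6, 29/144, 7/18, 35/144]
  R: [7/36, 5/36, 23/48, 3/16]
  S: [29/144, 23/144, 55/144, 37/144]

(P^2)[Q -> P] = 1/6

Answer: 1/6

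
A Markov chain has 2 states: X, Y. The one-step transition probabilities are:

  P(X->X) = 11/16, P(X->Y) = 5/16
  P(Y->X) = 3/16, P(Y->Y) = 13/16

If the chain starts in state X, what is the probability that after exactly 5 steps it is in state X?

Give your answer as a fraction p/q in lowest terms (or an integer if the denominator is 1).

Answer: 101/256

Derivation:
Computing P^5 by repeated multiplication:
P^1 =
  X: [11/16, 5/16]
  Y: [3/16, 13/16]
P^2 =
  X: [17/32, 15/32]
  Y: [9/32, 23/32]
P^3 =
  X: [29/64, 35/64]
  Y: [21/64, 43/64]
P^4 =
  X: [53/128, 75/128]
  Y: [45/128, 83/128]
P^5 =
  X: [101/256, 155/256]
  Y: [93/256, 163/256]

(P^5)[X -> X] = 101/256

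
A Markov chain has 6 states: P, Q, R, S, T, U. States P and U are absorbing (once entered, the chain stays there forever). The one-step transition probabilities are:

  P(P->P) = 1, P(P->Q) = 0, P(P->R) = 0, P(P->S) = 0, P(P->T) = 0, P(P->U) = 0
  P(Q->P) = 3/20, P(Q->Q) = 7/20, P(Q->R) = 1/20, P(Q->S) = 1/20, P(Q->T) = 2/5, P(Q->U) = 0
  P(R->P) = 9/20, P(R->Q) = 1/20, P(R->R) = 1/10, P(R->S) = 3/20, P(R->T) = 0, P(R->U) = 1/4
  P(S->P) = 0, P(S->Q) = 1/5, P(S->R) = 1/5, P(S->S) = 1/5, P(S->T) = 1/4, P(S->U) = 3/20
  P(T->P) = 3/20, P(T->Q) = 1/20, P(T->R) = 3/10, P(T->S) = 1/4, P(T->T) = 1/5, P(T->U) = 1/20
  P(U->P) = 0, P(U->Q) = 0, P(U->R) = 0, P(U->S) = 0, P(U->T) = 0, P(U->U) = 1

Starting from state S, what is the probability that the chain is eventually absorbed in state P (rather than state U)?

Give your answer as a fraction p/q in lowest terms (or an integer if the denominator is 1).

Answer: 11193/21011

Derivation:
Let a_i = P(absorbed in P | start in state i).
Boundary conditions: a_P = 1, a_U = 0.
For each transient state i, a_i = sum_j P(i->j) * a_j:
  a_Q = 3/20*a_P + 7/20*a_Q + 1/20*a_R + 1/20*a_S + 2/5*a_T + 0*a_U
  a_R = 9/20*a_P + 1/20*a_Q + 1/10*a_R + 3/20*a_S + 0*a_T + 1/4*a_U
  a_S = 0*a_P + 1/5*a_Q + 1/5*a_R + 1/5*a_S + 1/4*a_T + 3/20*a_U
  a_T = 3/20*a_P + 1/20*a_Q + 3/10*a_R + 1/4*a_S + 1/5*a_T + 1/20*a_U

Substituting a_P = 1 and a_U = 0, rearrange to (I - Q) a = r where r[i] = P(i -> P):
  [13/20, -1/20, -1/20, -2/5] . (a_Q, a_R, a_S, a_T) = 3/20
  [-1/20, 9/10, -3/20, 0] . (a_Q, a_R, a_S, a_T) = 9/20
  [-1/5, -1/5, 4/5, -1/4] . (a_Q, a_R, a_S, a_T) = 0
  [-1/20, -3/10, -1/4, 4/5] . (a_Q, a_R, a_S, a_T) = 3/20

Solving yields:
  a_Q = 14922/21011
  a_R = 13200/21011
  a_S = 11193/21011
  a_T = 13320/21011

Starting state is S, so the absorption probability is a_S = 11193/21011.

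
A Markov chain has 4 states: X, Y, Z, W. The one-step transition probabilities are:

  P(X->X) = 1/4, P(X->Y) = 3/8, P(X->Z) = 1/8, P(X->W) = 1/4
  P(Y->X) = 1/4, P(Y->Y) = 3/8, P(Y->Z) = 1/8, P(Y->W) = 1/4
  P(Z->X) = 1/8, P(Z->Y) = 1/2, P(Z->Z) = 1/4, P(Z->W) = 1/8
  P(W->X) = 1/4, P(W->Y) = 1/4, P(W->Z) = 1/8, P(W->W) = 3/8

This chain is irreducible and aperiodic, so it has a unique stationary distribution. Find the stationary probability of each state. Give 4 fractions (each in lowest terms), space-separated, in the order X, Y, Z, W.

Answer: 13/56 141/392 1/7 13/49

Derivation:
The stationary distribution satisfies pi = pi * P, i.e.:
  pi_X = 1/4*pi_X + 1/4*pi_Y + 1/8*pi_Z + 1/4*pi_W
  pi_Y = 3/8*pi_X + 3/8*pi_Y + 1/2*pi_Z + 1/4*pi_W
  pi_Z = 1/8*pi_X + 1/8*pi_Y + 1/4*pi_Z + 1/8*pi_W
  pi_W = 1/4*pi_X + 1/4*pi_Y + 1/8*pi_Z + 3/8*pi_W
with normalization: pi_X + pi_Y + pi_Z + pi_W = 1.

Using the first 3 balance equations plus normalization, the linear system A*pi = b is:
  [-3/4, 1/4, 1/8, 1/4] . pi = 0
  [3/8, -5/8, 1/2, 1/4] . pi = 0
  [1/8, 1/8, -3/4, 1/8] . pi = 0
  [1, 1, 1, 1] . pi = 1

Solving yields:
  pi_X = 13/56
  pi_Y = 141/392
  pi_Z = 1/7
  pi_W = 13/49

Verification (pi * P):
  13/56*1/4 + 141/392*1/4 + 1/7*1/8 + 13/49*1/4 = 13/56 = pi_X  (ok)
  13/56*3/8 + 141/392*3/8 + 1/7*1/2 + 13/49*1/4 = 141/392 = pi_Y  (ok)
  13/56*1/8 + 141/392*1/8 + 1/7*1/4 + 13/49*1/8 = 1/7 = pi_Z  (ok)
  13/56*1/4 + 141/392*1/4 + 1/7*1/8 + 13/49*3/8 = 13/49 = pi_W  (ok)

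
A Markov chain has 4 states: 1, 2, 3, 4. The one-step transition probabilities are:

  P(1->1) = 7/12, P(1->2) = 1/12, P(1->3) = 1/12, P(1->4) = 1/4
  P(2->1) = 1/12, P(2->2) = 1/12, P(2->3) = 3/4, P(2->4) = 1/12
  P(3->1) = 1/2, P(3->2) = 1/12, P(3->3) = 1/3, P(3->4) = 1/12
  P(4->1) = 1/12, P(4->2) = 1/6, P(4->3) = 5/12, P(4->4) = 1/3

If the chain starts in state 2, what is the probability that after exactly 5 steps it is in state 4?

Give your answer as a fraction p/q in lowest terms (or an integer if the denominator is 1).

Answer: 50941/248832

Derivation:
Computing P^5 by repeated multiplication:
P^1 =
  1: [7/12, 1/12, 1/12, 1/4]
  2: [1/12, 1/12, 3/4, 1/12]
  3: [1/2, 1/12, 1/3, 1/12]
  4: [1/12, 1/6, 5/12, 1/3]
P^2 =
  1: [59/144, 5/48, 35/144, 35/144]
  2: [7/16, 13/144, 17/48, 17/144]
  3: [17/36, 13/144, 1/4, 3/16]
  4: [43/144, 1/9, 59/144, 13/72]
P^3 =
  1: [673/1728, 179/1728, 509/1728, 367/1728]
  2: [259/576, 161/1728, 469/1728, 107/576]
  3: [61/144, 19/192, 29/108, 361/1728]
  4: [697/1728, 85/864, 553/1728, 77/432]
P^4 =
  1: [8311/20736, 2095/20736, 6155/20736, 4175/20736]
  2: [8735/20736, 683/6912, 5707/20736, 1415/6912]
  3: [1055/2592, 2089/20736, 1483/5184, 475/2304]
  4: [8675/20736, 509/5184, 1993/6912, 2023/10368]
P^5 =
  1: [101377/248832, 24911/248832, 72661/248832, 49883/248832]
  2: [101681/248832, 8327/82944, 23743/82944, 50941/248832]
  3: [25259/62208, 2779/27648, 9043/31104, 50441/248832]
  4: [3803/9216, 12391/124416, 2635/9216, 3139/15552]

(P^5)[2 -> 4] = 50941/248832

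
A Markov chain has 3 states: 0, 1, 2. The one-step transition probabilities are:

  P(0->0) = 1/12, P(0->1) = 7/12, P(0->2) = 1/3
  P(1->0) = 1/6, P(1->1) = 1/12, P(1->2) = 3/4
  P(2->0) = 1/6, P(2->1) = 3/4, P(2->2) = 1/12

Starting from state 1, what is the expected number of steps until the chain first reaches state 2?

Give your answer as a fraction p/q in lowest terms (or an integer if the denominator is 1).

Let h_i = expected steps to first reach 2 from state i.
Boundary: h_2 = 0.
First-step equations for the other states:
  h_0 = 1 + 1/12*h_0 + 7/12*h_1 + 1/3*h_2
  h_1 = 1 + 1/6*h_0 + 1/12*h_1 + 3/4*h_2

Substituting h_2 = 0 and rearranging gives the linear system (I - Q) h = 1:
  [11/12, -7/12] . (h_0, h_1) = 1
  [-1/6, 11/12] . (h_0, h_1) = 1

Solving yields:
  h_0 = 216/107
  h_1 = 156/107

Starting state is 1, so the expected hitting time is h_1 = 156/107.

Answer: 156/107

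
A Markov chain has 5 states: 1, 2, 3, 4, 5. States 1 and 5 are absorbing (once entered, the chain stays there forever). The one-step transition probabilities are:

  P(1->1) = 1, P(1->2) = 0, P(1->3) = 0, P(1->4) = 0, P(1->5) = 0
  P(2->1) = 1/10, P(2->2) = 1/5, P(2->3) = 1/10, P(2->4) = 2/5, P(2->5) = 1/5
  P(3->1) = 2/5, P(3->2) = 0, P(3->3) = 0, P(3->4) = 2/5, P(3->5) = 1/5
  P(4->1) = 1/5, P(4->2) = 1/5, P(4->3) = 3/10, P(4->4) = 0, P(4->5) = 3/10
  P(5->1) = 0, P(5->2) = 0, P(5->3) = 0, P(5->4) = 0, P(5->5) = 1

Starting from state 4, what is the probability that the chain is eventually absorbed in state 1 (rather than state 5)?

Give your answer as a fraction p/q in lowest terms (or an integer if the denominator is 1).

Answer: 71/154

Derivation:
Let a_i = P(absorbed in 1 | start in state i).
Boundary conditions: a_1 = 1, a_5 = 0.
For each transient state i, a_i = sum_j P(i->j) * a_j:
  a_2 = 1/10*a_1 + 1/5*a_2 + 1/10*a_3 + 2/5*a_4 + 1/5*a_5
  a_3 = 2/5*a_1 + 0*a_2 + 0*a_3 + 2/5*a_4 + 1/5*a_5
  a_4 = 1/5*a_1 + 1/5*a_2 + 3/10*a_3 + 0*a_4 + 3/10*a_5

Substituting a_1 = 1 and a_5 = 0, rearrange to (I - Q) a = r where r[i] = P(i -> 1):
  [4/5, -1/10, -2/5] . (a_2, a_3, a_4) = 1/10
  [0, 1, -2/5] . (a_2, a_3, a_4) = 2/5
  [-1/5, -3/10, 1] . (a_2, a_3, a_4) = 1/5

Solving yields:
  a_2 = 3/7
  a_3 = 45/77
  a_4 = 71/154

Starting state is 4, so the absorption probability is a_4 = 71/154.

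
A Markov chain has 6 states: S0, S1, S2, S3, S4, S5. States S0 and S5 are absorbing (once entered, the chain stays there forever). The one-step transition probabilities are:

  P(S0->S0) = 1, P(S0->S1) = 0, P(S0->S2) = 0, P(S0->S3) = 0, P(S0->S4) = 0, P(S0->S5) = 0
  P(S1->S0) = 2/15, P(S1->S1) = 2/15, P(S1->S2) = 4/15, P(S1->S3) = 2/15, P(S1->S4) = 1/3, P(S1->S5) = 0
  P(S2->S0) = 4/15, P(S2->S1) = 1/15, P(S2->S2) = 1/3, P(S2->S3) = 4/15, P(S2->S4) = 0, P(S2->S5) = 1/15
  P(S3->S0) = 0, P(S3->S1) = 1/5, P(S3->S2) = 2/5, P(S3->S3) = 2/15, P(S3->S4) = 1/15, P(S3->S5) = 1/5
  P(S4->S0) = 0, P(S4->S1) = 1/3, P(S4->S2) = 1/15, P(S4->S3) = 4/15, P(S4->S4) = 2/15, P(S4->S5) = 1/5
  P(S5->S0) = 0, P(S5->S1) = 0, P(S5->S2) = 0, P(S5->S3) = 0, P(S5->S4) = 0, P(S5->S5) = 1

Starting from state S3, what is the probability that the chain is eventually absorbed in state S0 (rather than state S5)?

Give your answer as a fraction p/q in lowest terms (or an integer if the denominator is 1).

Answer: 354/763

Derivation:
Let a_i = P(absorbed in S0 | start in state i).
Boundary conditions: a_S0 = 1, a_S5 = 0.
For each transient state i, a_i = sum_j P(i->j) * a_j:
  a_S1 = 2/15*a_S0 + 2/15*a_S1 + 4/15*a_S2 + 2/15*a_S3 + 1/3*a_S4 + 0*a_S5
  a_S2 = 4/15*a_S0 + 1/15*a_S1 + 1/3*a_S2 + 4/15*a_S3 + 0*a_S4 + 1/15*a_S5
  a_S3 = 0*a_S0 + 1/5*a_S1 + 2/5*a_S2 + 2/15*a_S3 + 1/15*a_S4 + 1/5*a_S5
  a_S4 = 0*a_S0 + 1/3*a_S1 + 1/15*a_S2 + 4/15*a_S3 + 2/15*a_S4 + 1/5*a_S5

Substituting a_S0 = 1 and a_S5 = 0, rearrange to (I - Q) a = r where r[i] = P(i -> S0):
  [13/15, -4/15, -2/15, -1/3] . (a_S1, a_S2, a_S3, a_S4) = 2/15
  [-1/15, 2/3, -4/15, 0] . (a_S1, a_S2, a_S3, a_S4) = 4/15
  [-1/5, -2/5, 13/15, -1/15] . (a_S1, a_S2, a_S3, a_S4) = 0
  [-1/3, -1/15, -4/15, 13/15] . (a_S1, a_S2, a_S3, a_S4) = 0

Solving yields:
  a_S1 = 1336/2289
  a_S2 = 1474/2289
  a_S3 = 354/763
  a_S4 = 318/763

Starting state is S3, so the absorption probability is a_S3 = 354/763.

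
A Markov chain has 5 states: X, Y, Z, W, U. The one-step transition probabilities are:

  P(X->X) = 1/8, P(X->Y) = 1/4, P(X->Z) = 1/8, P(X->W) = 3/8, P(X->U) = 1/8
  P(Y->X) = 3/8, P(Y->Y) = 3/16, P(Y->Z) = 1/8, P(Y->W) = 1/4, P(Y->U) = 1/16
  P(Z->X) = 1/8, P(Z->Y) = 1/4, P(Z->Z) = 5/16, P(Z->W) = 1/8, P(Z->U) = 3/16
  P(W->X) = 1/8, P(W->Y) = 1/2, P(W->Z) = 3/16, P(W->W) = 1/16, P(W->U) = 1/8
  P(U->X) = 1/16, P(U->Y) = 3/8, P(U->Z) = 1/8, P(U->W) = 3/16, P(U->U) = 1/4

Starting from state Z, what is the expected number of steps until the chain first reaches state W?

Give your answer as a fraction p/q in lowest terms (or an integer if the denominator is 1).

Let h_i = expected steps to first reach W from state i.
Boundary: h_W = 0.
First-step equations for the other states:
  h_X = 1 + 1/8*h_X + 1/4*h_Y + 1/8*h_Z + 3/8*h_W + 1/8*h_U
  h_Y = 1 + 3/8*h_X + 3/16*h_Y + 1/8*h_Z + 1/4*h_W + 1/16*h_U
  h_Z = 1 + 1/8*h_X + 1/4*h_Y + 5/16*h_Z + 1/8*h_W + 3/16*h_U
  h_U = 1 + 1/16*h_X + 3/8*h_Y + 1/8*h_Z + 3/16*h_W + 1/4*h_U

Substituting h_W = 0 and rearranging gives the linear system (I - Q) h = 1:
  [7/8, -1/4, -1/8, -1/8] . (h_X, h_Y, h_Z, h_U) = 1
  [-3/8, 13/16, -1/8, -1/16] . (h_X, h_Y, h_Z, h_U) = 1
  [-1/8, -1/4, 11/16, -3/16] . (h_X, h_Y, h_Z, h_U) = 1
  [-1/16, -3/8, -1/8, 3/4] . (h_X, h_Y, h_Z, h_U) = 1

Solving yields:
  h_X = 1248/349
  h_Y = 1378/349
  h_Z = 1654/349
  h_U = 1534/349

Starting state is Z, so the expected hitting time is h_Z = 1654/349.

Answer: 1654/349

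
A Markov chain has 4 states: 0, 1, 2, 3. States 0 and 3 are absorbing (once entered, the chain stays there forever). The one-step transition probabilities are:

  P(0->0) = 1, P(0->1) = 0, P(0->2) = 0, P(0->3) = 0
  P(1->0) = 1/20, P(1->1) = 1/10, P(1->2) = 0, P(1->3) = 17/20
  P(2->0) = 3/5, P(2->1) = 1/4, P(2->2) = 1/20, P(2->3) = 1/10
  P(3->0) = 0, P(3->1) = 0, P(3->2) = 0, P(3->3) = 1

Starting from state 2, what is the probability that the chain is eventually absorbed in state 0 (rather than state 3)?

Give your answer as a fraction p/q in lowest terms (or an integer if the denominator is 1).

Let a_i = P(absorbed in 0 | start in state i).
Boundary conditions: a_0 = 1, a_3 = 0.
For each transient state i, a_i = sum_j P(i->j) * a_j:
  a_1 = 1/20*a_0 + 1/10*a_1 + 0*a_2 + 17/20*a_3
  a_2 = 3/5*a_0 + 1/4*a_1 + 1/20*a_2 + 1/10*a_3

Substituting a_0 = 1 and a_3 = 0, rearrange to (I - Q) a = r where r[i] = P(i -> 0):
  [9/10, 0] . (a_1, a_2) = 1/20
  [-1/4, 19/20] . (a_1, a_2) = 3/5

Solving yields:
  a_1 = 1/18
  a_2 = 221/342

Starting state is 2, so the absorption probability is a_2 = 221/342.

Answer: 221/342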